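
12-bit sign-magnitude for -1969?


Sign bit: 1 (negative)
Magnitude: 1969 = 11110110001
= 111110110001


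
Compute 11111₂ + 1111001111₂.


Align and add column by column (LSB to MSB, carry propagating):
  00000011111
+ 01111001111
  -----------
  col 0: 1 + 1 + 0 (carry in) = 2 → bit 0, carry out 1
  col 1: 1 + 1 + 1 (carry in) = 3 → bit 1, carry out 1
  col 2: 1 + 1 + 1 (carry in) = 3 → bit 1, carry out 1
  col 3: 1 + 1 + 1 (carry in) = 3 → bit 1, carry out 1
  col 4: 1 + 0 + 1 (carry in) = 2 → bit 0, carry out 1
  col 5: 0 + 0 + 1 (carry in) = 1 → bit 1, carry out 0
  col 6: 0 + 1 + 0 (carry in) = 1 → bit 1, carry out 0
  col 7: 0 + 1 + 0 (carry in) = 1 → bit 1, carry out 0
  col 8: 0 + 1 + 0 (carry in) = 1 → bit 1, carry out 0
  col 9: 0 + 1 + 0 (carry in) = 1 → bit 1, carry out 0
  col 10: 0 + 0 + 0 (carry in) = 0 → bit 0, carry out 0
Reading bits MSB→LSB: 01111101110
Strip leading zeros: 1111101110
= 1111101110


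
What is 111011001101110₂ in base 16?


Group into 4-bit nibbles: 0111011001101110
  0111 = 7
  0110 = 6
  0110 = 6
  1110 = E
= 0x766E


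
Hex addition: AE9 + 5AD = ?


Align and add column by column (LSB to MSB, each column mod 16 with carry):
  0AE9
+ 05AD
  ----
  col 0: 9(9) + D(13) + 0 (carry in) = 22 → 6(6), carry out 1
  col 1: E(14) + A(10) + 1 (carry in) = 25 → 9(9), carry out 1
  col 2: A(10) + 5(5) + 1 (carry in) = 16 → 0(0), carry out 1
  col 3: 0(0) + 0(0) + 1 (carry in) = 1 → 1(1), carry out 0
Reading digits MSB→LSB: 1096
Strip leading zeros: 1096
= 0x1096


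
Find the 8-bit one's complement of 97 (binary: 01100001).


Original: 01100001
Invert all bits:
  bit 0: 0 → 1
  bit 1: 1 → 0
  bit 2: 1 → 0
  bit 3: 0 → 1
  bit 4: 0 → 1
  bit 5: 0 → 1
  bit 6: 0 → 1
  bit 7: 1 → 0
= 10011110


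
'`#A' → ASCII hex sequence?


String: '`#A'  (3 characters)
Per-character ASCII lookup:
  '`': special character: '`' = 96 → 0x60
  '#': special character: '#' = 35 → 0x23
  'A': uppercase starts at 65: 'A' = 65 + 0 = 65 → 0x41
= 0x60 0x23 0x41


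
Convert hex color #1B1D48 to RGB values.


Hex: #1B1D48
R = 1B₁₆ = 27
G = 1D₁₆ = 29
B = 48₁₆ = 72
= RGB(27, 29, 72)


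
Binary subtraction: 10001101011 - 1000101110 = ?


Align and subtract column by column (LSB to MSB, borrowing when needed):
  10001101011
- 01000101110
  -----------
  col 0: (1 - 0 borrow-in) - 0 → 1 - 0 = 1, borrow out 0
  col 1: (1 - 0 borrow-in) - 1 → 1 - 1 = 0, borrow out 0
  col 2: (0 - 0 borrow-in) - 1 → borrow from next column: (0+2) - 1 = 1, borrow out 1
  col 3: (1 - 1 borrow-in) - 1 → borrow from next column: (0+2) - 1 = 1, borrow out 1
  col 4: (0 - 1 borrow-in) - 0 → borrow from next column: (-1+2) - 0 = 1, borrow out 1
  col 5: (1 - 1 borrow-in) - 1 → borrow from next column: (0+2) - 1 = 1, borrow out 1
  col 6: (1 - 1 borrow-in) - 0 → 0 - 0 = 0, borrow out 0
  col 7: (0 - 0 borrow-in) - 0 → 0 - 0 = 0, borrow out 0
  col 8: (0 - 0 borrow-in) - 0 → 0 - 0 = 0, borrow out 0
  col 9: (0 - 0 borrow-in) - 1 → borrow from next column: (0+2) - 1 = 1, borrow out 1
  col 10: (1 - 1 borrow-in) - 0 → 0 - 0 = 0, borrow out 0
Reading bits MSB→LSB: 01000111101
Strip leading zeros: 1000111101
= 1000111101


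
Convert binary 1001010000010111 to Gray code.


Binary: 1001010000010111
Gray code: G = B XOR (B >> 1)
B >> 1 = 0100101000001011
1001010000010111 XOR 0100101000001011:
  1 XOR 0 = 1
  0 XOR 1 = 1
  0 XOR 0 = 0
  1 XOR 0 = 1
  0 XOR 1 = 1
  1 XOR 0 = 1
  0 XOR 1 = 1
  0 XOR 0 = 0
  0 XOR 0 = 0
  0 XOR 0 = 0
  0 XOR 0 = 0
  1 XOR 0 = 1
  0 XOR 1 = 1
  1 XOR 0 = 1
  1 XOR 1 = 0
  1 XOR 1 = 0
= 1101111000011100


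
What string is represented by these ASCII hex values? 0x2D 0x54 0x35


Codes (hex): 0x2D 0x54 0x35
Per-code ASCII lookup:
  0x2D = 45  (special character) → '-'
  0x54 = 84  (range 65-90: uppercase, 84 - 65 = 19) → 'T'
  0x35 = 53  (range 48-57: digits, 53 - 48 = 5) → '5'
= '-T5'


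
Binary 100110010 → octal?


Group into 3-bit groups: 100110010
  100 = 4
  110 = 6
  010 = 2
= 0o462


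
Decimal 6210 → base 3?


Divide by 3 repeatedly:
6210 ÷ 3 = 2070 remainder 0
2070 ÷ 3 = 690 remainder 0
690 ÷ 3 = 230 remainder 0
230 ÷ 3 = 76 remainder 2
76 ÷ 3 = 25 remainder 1
25 ÷ 3 = 8 remainder 1
8 ÷ 3 = 2 remainder 2
2 ÷ 3 = 0 remainder 2
Reading remainders bottom-up:
= 22112000


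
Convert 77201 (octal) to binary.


Each octal digit → 3 binary bits:
  7 = 111
  7 = 111
  2 = 010
  0 = 000
  1 = 001
Concatenate: 111 111 010 000 001
= 111111010000001


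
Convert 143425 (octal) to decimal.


Positional values:
Position 0: 5 × 8^0 = 5
Position 1: 2 × 8^1 = 16
Position 2: 4 × 8^2 = 256
Position 3: 3 × 8^3 = 1536
Position 4: 4 × 8^4 = 16384
Position 5: 1 × 8^5 = 32768
Sum = 5 + 16 + 256 + 1536 + 16384 + 32768
= 50965


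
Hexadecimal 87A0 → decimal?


Positional values:
Position 0: 0 × 16^0 = 0 × 1 = 0
Position 1: A × 16^1 = 10 × 16 = 160
Position 2: 7 × 16^2 = 7 × 256 = 1792
Position 3: 8 × 16^3 = 8 × 4096 = 32768
Sum = 0 + 160 + 1792 + 32768
= 34720


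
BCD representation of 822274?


Each digit → 4-bit binary:
  8 → 1000
  2 → 0010
  2 → 0010
  2 → 0010
  7 → 0111
  4 → 0100
= 1000 0010 0010 0010 0111 0100


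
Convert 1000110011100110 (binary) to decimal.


Positional values:
Bit 1: 1 × 2^1 = 2
Bit 2: 1 × 2^2 = 4
Bit 5: 1 × 2^5 = 32
Bit 6: 1 × 2^6 = 64
Bit 7: 1 × 2^7 = 128
Bit 10: 1 × 2^10 = 1024
Bit 11: 1 × 2^11 = 2048
Bit 15: 1 × 2^15 = 32768
Sum = 2 + 4 + 32 + 64 + 128 + 1024 + 2048 + 32768
= 36070


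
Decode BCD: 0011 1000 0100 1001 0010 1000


Each 4-bit group → digit:
  0011 → 3
  1000 → 8
  0100 → 4
  1001 → 9
  0010 → 2
  1000 → 8
= 384928


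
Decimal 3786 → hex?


Divide by 16 repeatedly:
3786 ÷ 16 = 236 remainder 10 (A)
236 ÷ 16 = 14 remainder 12 (C)
14 ÷ 16 = 0 remainder 14 (E)
Reading remainders bottom-up:
= 0xECA


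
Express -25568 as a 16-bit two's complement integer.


Original: 0110001111100000
Step 1 - Invert all bits: 1001110000011111
Step 2 - Add 1: 1001110000011111 + 1
= 1001110000100000 (represents -25568)


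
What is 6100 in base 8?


Divide by 8 repeatedly:
6100 ÷ 8 = 762 remainder 4
762 ÷ 8 = 95 remainder 2
95 ÷ 8 = 11 remainder 7
11 ÷ 8 = 1 remainder 3
1 ÷ 8 = 0 remainder 1
Reading remainders bottom-up:
= 0o13724


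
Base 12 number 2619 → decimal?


Positional values (base 12):
  9 × 12^0 = 9 × 1 = 9
  1 × 12^1 = 1 × 12 = 12
  6 × 12^2 = 6 × 144 = 864
  2 × 12^3 = 2 × 1728 = 3456
Sum = 9 + 12 + 864 + 3456
= 4341


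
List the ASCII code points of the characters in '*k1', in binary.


String: '*k1'  (3 characters)
Per-character ASCII lookup:
  '*': special character: '*' = 42 → 101010
  'k': lowercase starts at 97: 'k' = 97 + 10 = 107 → 1101011
  '1': digits start at 48: '1' = 48 + 1 = 49 → 110001
= 101010 1101011 110001


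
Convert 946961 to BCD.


Each digit → 4-bit binary:
  9 → 1001
  4 → 0100
  6 → 0110
  9 → 1001
  6 → 0110
  1 → 0001
= 1001 0100 0110 1001 0110 0001


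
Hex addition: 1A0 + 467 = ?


Align and add column by column (LSB to MSB, each column mod 16 with carry):
  01A0
+ 0467
  ----
  col 0: 0(0) + 7(7) + 0 (carry in) = 7 → 7(7), carry out 0
  col 1: A(10) + 6(6) + 0 (carry in) = 16 → 0(0), carry out 1
  col 2: 1(1) + 4(4) + 1 (carry in) = 6 → 6(6), carry out 0
  col 3: 0(0) + 0(0) + 0 (carry in) = 0 → 0(0), carry out 0
Reading digits MSB→LSB: 0607
Strip leading zeros: 607
= 0x607


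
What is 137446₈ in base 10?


Positional values:
Position 0: 6 × 8^0 = 6
Position 1: 4 × 8^1 = 32
Position 2: 4 × 8^2 = 256
Position 3: 7 × 8^3 = 3584
Position 4: 3 × 8^4 = 12288
Position 5: 1 × 8^5 = 32768
Sum = 6 + 32 + 256 + 3584 + 12288 + 32768
= 48934


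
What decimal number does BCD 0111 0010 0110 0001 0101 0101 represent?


Each 4-bit group → digit:
  0111 → 7
  0010 → 2
  0110 → 6
  0001 → 1
  0101 → 5
  0101 → 5
= 726155


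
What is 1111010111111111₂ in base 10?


Positional values:
Bit 0: 1 × 2^0 = 1
Bit 1: 1 × 2^1 = 2
Bit 2: 1 × 2^2 = 4
Bit 3: 1 × 2^3 = 8
Bit 4: 1 × 2^4 = 16
Bit 5: 1 × 2^5 = 32
Bit 6: 1 × 2^6 = 64
Bit 7: 1 × 2^7 = 128
Bit 8: 1 × 2^8 = 256
Bit 10: 1 × 2^10 = 1024
Bit 12: 1 × 2^12 = 4096
Bit 13: 1 × 2^13 = 8192
Bit 14: 1 × 2^14 = 16384
Bit 15: 1 × 2^15 = 32768
Sum = 1 + 2 + 4 + 8 + 16 + 32 + 64 + 128 + 256 + 1024 + 4096 + 8192 + 16384 + 32768
= 62975


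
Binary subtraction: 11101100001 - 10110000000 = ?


Align and subtract column by column (LSB to MSB, borrowing when needed):
  11101100001
- 10110000000
  -----------
  col 0: (1 - 0 borrow-in) - 0 → 1 - 0 = 1, borrow out 0
  col 1: (0 - 0 borrow-in) - 0 → 0 - 0 = 0, borrow out 0
  col 2: (0 - 0 borrow-in) - 0 → 0 - 0 = 0, borrow out 0
  col 3: (0 - 0 borrow-in) - 0 → 0 - 0 = 0, borrow out 0
  col 4: (0 - 0 borrow-in) - 0 → 0 - 0 = 0, borrow out 0
  col 5: (1 - 0 borrow-in) - 0 → 1 - 0 = 1, borrow out 0
  col 6: (1 - 0 borrow-in) - 0 → 1 - 0 = 1, borrow out 0
  col 7: (0 - 0 borrow-in) - 1 → borrow from next column: (0+2) - 1 = 1, borrow out 1
  col 8: (1 - 1 borrow-in) - 1 → borrow from next column: (0+2) - 1 = 1, borrow out 1
  col 9: (1 - 1 borrow-in) - 0 → 0 - 0 = 0, borrow out 0
  col 10: (1 - 0 borrow-in) - 1 → 1 - 1 = 0, borrow out 0
Reading bits MSB→LSB: 00111100001
Strip leading zeros: 111100001
= 111100001


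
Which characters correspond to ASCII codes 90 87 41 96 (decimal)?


Codes (decimal): 90 87 41 96
Per-code ASCII lookup:
  90  (range 65-90: uppercase, 90 - 65 = 25) → 'Z'
  87  (range 65-90: uppercase, 87 - 65 = 22) → 'W'
  41  (special character) → ')'
  96  (special character) → '`'
= 'ZW)`'


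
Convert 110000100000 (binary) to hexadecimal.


Group into 4-bit nibbles: 110000100000
  1100 = C
  0010 = 2
  0000 = 0
= 0xC20


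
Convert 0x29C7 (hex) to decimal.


Positional values:
Position 0: 7 × 16^0 = 7 × 1 = 7
Position 1: C × 16^1 = 12 × 16 = 192
Position 2: 9 × 16^2 = 9 × 256 = 2304
Position 3: 2 × 16^3 = 2 × 4096 = 8192
Sum = 7 + 192 + 2304 + 8192
= 10695


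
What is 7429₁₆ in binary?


Each hex digit → 4 binary bits:
  7 = 0111
  4 = 0100
  2 = 0010
  9 = 1001
Concatenate: 0111 0100 0010 1001
= 0111010000101001


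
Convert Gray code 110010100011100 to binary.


Gray code: 110010100011100
MSB stays the same: 1
Each subsequent bit = prev_binary XOR current_gray:
  B[1] = 1 XOR 1 = 0
  B[2] = 0 XOR 0 = 0
  B[3] = 0 XOR 0 = 0
  B[4] = 0 XOR 1 = 1
  B[5] = 1 XOR 0 = 1
  B[6] = 1 XOR 1 = 0
  B[7] = 0 XOR 0 = 0
  B[8] = 0 XOR 0 = 0
  B[9] = 0 XOR 0 = 0
  B[10] = 0 XOR 1 = 1
  B[11] = 1 XOR 1 = 0
  B[12] = 0 XOR 1 = 1
  B[13] = 1 XOR 0 = 1
  B[14] = 1 XOR 0 = 1
= 100011000010111 (17943 decimal)


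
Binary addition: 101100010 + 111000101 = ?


Align and add column by column (LSB to MSB, carry propagating):
  0101100010
+ 0111000101
  ----------
  col 0: 0 + 1 + 0 (carry in) = 1 → bit 1, carry out 0
  col 1: 1 + 0 + 0 (carry in) = 1 → bit 1, carry out 0
  col 2: 0 + 1 + 0 (carry in) = 1 → bit 1, carry out 0
  col 3: 0 + 0 + 0 (carry in) = 0 → bit 0, carry out 0
  col 4: 0 + 0 + 0 (carry in) = 0 → bit 0, carry out 0
  col 5: 1 + 0 + 0 (carry in) = 1 → bit 1, carry out 0
  col 6: 1 + 1 + 0 (carry in) = 2 → bit 0, carry out 1
  col 7: 0 + 1 + 1 (carry in) = 2 → bit 0, carry out 1
  col 8: 1 + 1 + 1 (carry in) = 3 → bit 1, carry out 1
  col 9: 0 + 0 + 1 (carry in) = 1 → bit 1, carry out 0
Reading bits MSB→LSB: 1100100111
Strip leading zeros: 1100100111
= 1100100111


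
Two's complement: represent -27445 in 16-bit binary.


Original: 0110101100110101
Step 1 - Invert all bits: 1001010011001010
Step 2 - Add 1: 1001010011001010 + 1
= 1001010011001011 (represents -27445)


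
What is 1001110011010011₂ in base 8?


Group into 3-bit groups: 001001110011010011
  001 = 1
  001 = 1
  110 = 6
  011 = 3
  010 = 2
  011 = 3
= 0o116323


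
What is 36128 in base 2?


Divide by 2 repeatedly:
36128 ÷ 2 = 18064 remainder 0
18064 ÷ 2 = 9032 remainder 0
9032 ÷ 2 = 4516 remainder 0
4516 ÷ 2 = 2258 remainder 0
2258 ÷ 2 = 1129 remainder 0
1129 ÷ 2 = 564 remainder 1
564 ÷ 2 = 282 remainder 0
282 ÷ 2 = 141 remainder 0
141 ÷ 2 = 70 remainder 1
70 ÷ 2 = 35 remainder 0
35 ÷ 2 = 17 remainder 1
17 ÷ 2 = 8 remainder 1
8 ÷ 2 = 4 remainder 0
4 ÷ 2 = 2 remainder 0
2 ÷ 2 = 1 remainder 0
1 ÷ 2 = 0 remainder 1
Reading remainders bottom-up:
= 1000110100100000


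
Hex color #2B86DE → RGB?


Hex: #2B86DE
R = 2B₁₆ = 43
G = 86₁₆ = 134
B = DE₁₆ = 222
= RGB(43, 134, 222)


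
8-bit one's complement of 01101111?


Original: 01101111
Invert all bits:
  bit 0: 0 → 1
  bit 1: 1 → 0
  bit 2: 1 → 0
  bit 3: 0 → 1
  bit 4: 1 → 0
  bit 5: 1 → 0
  bit 6: 1 → 0
  bit 7: 1 → 0
= 10010000


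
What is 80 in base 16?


Divide by 16 repeatedly:
80 ÷ 16 = 5 remainder 0 (0)
5 ÷ 16 = 0 remainder 5 (5)
Reading remainders bottom-up:
= 0x50


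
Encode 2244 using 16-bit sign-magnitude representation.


Sign bit: 0 (positive)
Magnitude: 2244 = 000100011000100
= 0000100011000100


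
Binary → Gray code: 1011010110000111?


Binary: 1011010110000111
Gray code: G = B XOR (B >> 1)
B >> 1 = 0101101011000011
1011010110000111 XOR 0101101011000011:
  1 XOR 0 = 1
  0 XOR 1 = 1
  1 XOR 0 = 1
  1 XOR 1 = 0
  0 XOR 1 = 1
  1 XOR 0 = 1
  0 XOR 1 = 1
  1 XOR 0 = 1
  1 XOR 1 = 0
  0 XOR 1 = 1
  0 XOR 0 = 0
  0 XOR 0 = 0
  0 XOR 0 = 0
  1 XOR 0 = 1
  1 XOR 1 = 0
  1 XOR 1 = 0
= 1110111101000100


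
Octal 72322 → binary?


Each octal digit → 3 binary bits:
  7 = 111
  2 = 010
  3 = 011
  2 = 010
  2 = 010
Concatenate: 111 010 011 010 010
= 111010011010010


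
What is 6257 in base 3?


Divide by 3 repeatedly:
6257 ÷ 3 = 2085 remainder 2
2085 ÷ 3 = 695 remainder 0
695 ÷ 3 = 231 remainder 2
231 ÷ 3 = 77 remainder 0
77 ÷ 3 = 25 remainder 2
25 ÷ 3 = 8 remainder 1
8 ÷ 3 = 2 remainder 2
2 ÷ 3 = 0 remainder 2
Reading remainders bottom-up:
= 22120202


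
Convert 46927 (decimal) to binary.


Divide by 2 repeatedly:
46927 ÷ 2 = 23463 remainder 1
23463 ÷ 2 = 11731 remainder 1
11731 ÷ 2 = 5865 remainder 1
5865 ÷ 2 = 2932 remainder 1
2932 ÷ 2 = 1466 remainder 0
1466 ÷ 2 = 733 remainder 0
733 ÷ 2 = 366 remainder 1
366 ÷ 2 = 183 remainder 0
183 ÷ 2 = 91 remainder 1
91 ÷ 2 = 45 remainder 1
45 ÷ 2 = 22 remainder 1
22 ÷ 2 = 11 remainder 0
11 ÷ 2 = 5 remainder 1
5 ÷ 2 = 2 remainder 1
2 ÷ 2 = 1 remainder 0
1 ÷ 2 = 0 remainder 1
Reading remainders bottom-up:
= 1011011101001111


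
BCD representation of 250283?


Each digit → 4-bit binary:
  2 → 0010
  5 → 0101
  0 → 0000
  2 → 0010
  8 → 1000
  3 → 0011
= 0010 0101 0000 0010 1000 0011


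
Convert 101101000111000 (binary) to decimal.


Positional values:
Bit 3: 1 × 2^3 = 8
Bit 4: 1 × 2^4 = 16
Bit 5: 1 × 2^5 = 32
Bit 9: 1 × 2^9 = 512
Bit 11: 1 × 2^11 = 2048
Bit 12: 1 × 2^12 = 4096
Bit 14: 1 × 2^14 = 16384
Sum = 8 + 16 + 32 + 512 + 2048 + 4096 + 16384
= 23096


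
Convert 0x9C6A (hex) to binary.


Each hex digit → 4 binary bits:
  9 = 1001
  C = 1100
  6 = 0110
  A = 1010
Concatenate: 1001 1100 0110 1010
= 1001110001101010


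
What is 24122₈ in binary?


Each octal digit → 3 binary bits:
  2 = 010
  4 = 100
  1 = 001
  2 = 010
  2 = 010
Concatenate: 010 100 001 010 010
= 010100001010010


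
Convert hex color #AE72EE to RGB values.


Hex: #AE72EE
R = AE₁₆ = 174
G = 72₁₆ = 114
B = EE₁₆ = 238
= RGB(174, 114, 238)


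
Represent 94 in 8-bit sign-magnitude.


Sign bit: 0 (positive)
Magnitude: 94 = 1011110
= 01011110


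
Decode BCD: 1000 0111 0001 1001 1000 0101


Each 4-bit group → digit:
  1000 → 8
  0111 → 7
  0001 → 1
  1001 → 9
  1000 → 8
  0101 → 5
= 871985


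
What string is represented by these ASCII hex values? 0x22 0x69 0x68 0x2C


Codes (hex): 0x22 0x69 0x68 0x2C
Per-code ASCII lookup:
  0x22 = 34  (special character) → '"'
  0x69 = 105  (range 97-122: lowercase, 105 - 97 = 8) → 'i'
  0x68 = 104  (range 97-122: lowercase, 104 - 97 = 7) → 'h'
  0x2C = 44  (special character) → ','
= '"ih,'


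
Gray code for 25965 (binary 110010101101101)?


Binary: 110010101101101
Gray code: G = B XOR (B >> 1)
B >> 1 = 011001010110110
110010101101101 XOR 011001010110110:
  1 XOR 0 = 1
  1 XOR 1 = 0
  0 XOR 1 = 1
  0 XOR 0 = 0
  1 XOR 0 = 1
  0 XOR 1 = 1
  1 XOR 0 = 1
  0 XOR 1 = 1
  1 XOR 0 = 1
  1 XOR 1 = 0
  0 XOR 1 = 1
  1 XOR 0 = 1
  1 XOR 1 = 0
  0 XOR 1 = 1
  1 XOR 0 = 1
= 101011111011011


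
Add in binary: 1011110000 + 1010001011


Align and add column by column (LSB to MSB, carry propagating):
  01011110000
+ 01010001011
  -----------
  col 0: 0 + 1 + 0 (carry in) = 1 → bit 1, carry out 0
  col 1: 0 + 1 + 0 (carry in) = 1 → bit 1, carry out 0
  col 2: 0 + 0 + 0 (carry in) = 0 → bit 0, carry out 0
  col 3: 0 + 1 + 0 (carry in) = 1 → bit 1, carry out 0
  col 4: 1 + 0 + 0 (carry in) = 1 → bit 1, carry out 0
  col 5: 1 + 0 + 0 (carry in) = 1 → bit 1, carry out 0
  col 6: 1 + 0 + 0 (carry in) = 1 → bit 1, carry out 0
  col 7: 1 + 1 + 0 (carry in) = 2 → bit 0, carry out 1
  col 8: 0 + 0 + 1 (carry in) = 1 → bit 1, carry out 0
  col 9: 1 + 1 + 0 (carry in) = 2 → bit 0, carry out 1
  col 10: 0 + 0 + 1 (carry in) = 1 → bit 1, carry out 0
Reading bits MSB→LSB: 10101111011
Strip leading zeros: 10101111011
= 10101111011


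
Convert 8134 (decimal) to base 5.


Divide by 5 repeatedly:
8134 ÷ 5 = 1626 remainder 4
1626 ÷ 5 = 325 remainder 1
325 ÷ 5 = 65 remainder 0
65 ÷ 5 = 13 remainder 0
13 ÷ 5 = 2 remainder 3
2 ÷ 5 = 0 remainder 2
Reading remainders bottom-up:
= 230014


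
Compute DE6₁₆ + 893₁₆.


Align and add column by column (LSB to MSB, each column mod 16 with carry):
  0DE6
+ 0893
  ----
  col 0: 6(6) + 3(3) + 0 (carry in) = 9 → 9(9), carry out 0
  col 1: E(14) + 9(9) + 0 (carry in) = 23 → 7(7), carry out 1
  col 2: D(13) + 8(8) + 1 (carry in) = 22 → 6(6), carry out 1
  col 3: 0(0) + 0(0) + 1 (carry in) = 1 → 1(1), carry out 0
Reading digits MSB→LSB: 1679
Strip leading zeros: 1679
= 0x1679


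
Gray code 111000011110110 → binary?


Gray code: 111000011110110
MSB stays the same: 1
Each subsequent bit = prev_binary XOR current_gray:
  B[1] = 1 XOR 1 = 0
  B[2] = 0 XOR 1 = 1
  B[3] = 1 XOR 0 = 1
  B[4] = 1 XOR 0 = 1
  B[5] = 1 XOR 0 = 1
  B[6] = 1 XOR 0 = 1
  B[7] = 1 XOR 1 = 0
  B[8] = 0 XOR 1 = 1
  B[9] = 1 XOR 1 = 0
  B[10] = 0 XOR 1 = 1
  B[11] = 1 XOR 0 = 1
  B[12] = 1 XOR 1 = 0
  B[13] = 0 XOR 1 = 1
  B[14] = 1 XOR 0 = 1
= 101111101011011 (24411 decimal)


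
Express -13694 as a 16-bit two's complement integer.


Original: 0011010101111110
Step 1 - Invert all bits: 1100101010000001
Step 2 - Add 1: 1100101010000001 + 1
= 1100101010000010 (represents -13694)


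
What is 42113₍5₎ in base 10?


Positional values (base 5):
  3 × 5^0 = 3 × 1 = 3
  1 × 5^1 = 1 × 5 = 5
  1 × 5^2 = 1 × 25 = 25
  2 × 5^3 = 2 × 125 = 250
  4 × 5^4 = 4 × 625 = 2500
Sum = 3 + 5 + 25 + 250 + 2500
= 2783


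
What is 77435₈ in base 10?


Positional values:
Position 0: 5 × 8^0 = 5
Position 1: 3 × 8^1 = 24
Position 2: 4 × 8^2 = 256
Position 3: 7 × 8^3 = 3584
Position 4: 7 × 8^4 = 28672
Sum = 5 + 24 + 256 + 3584 + 28672
= 32541


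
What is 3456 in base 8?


Divide by 8 repeatedly:
3456 ÷ 8 = 432 remainder 0
432 ÷ 8 = 54 remainder 0
54 ÷ 8 = 6 remainder 6
6 ÷ 8 = 0 remainder 6
Reading remainders bottom-up:
= 0o6600


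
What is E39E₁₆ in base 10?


Positional values:
Position 0: E × 16^0 = 14 × 1 = 14
Position 1: 9 × 16^1 = 9 × 16 = 144
Position 2: 3 × 16^2 = 3 × 256 = 768
Position 3: E × 16^3 = 14 × 4096 = 57344
Sum = 14 + 144 + 768 + 57344
= 58270


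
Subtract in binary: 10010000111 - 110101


Align and subtract column by column (LSB to MSB, borrowing when needed):
  10010000111
- 00000110101
  -----------
  col 0: (1 - 0 borrow-in) - 1 → 1 - 1 = 0, borrow out 0
  col 1: (1 - 0 borrow-in) - 0 → 1 - 0 = 1, borrow out 0
  col 2: (1 - 0 borrow-in) - 1 → 1 - 1 = 0, borrow out 0
  col 3: (0 - 0 borrow-in) - 0 → 0 - 0 = 0, borrow out 0
  col 4: (0 - 0 borrow-in) - 1 → borrow from next column: (0+2) - 1 = 1, borrow out 1
  col 5: (0 - 1 borrow-in) - 1 → borrow from next column: (-1+2) - 1 = 0, borrow out 1
  col 6: (0 - 1 borrow-in) - 0 → borrow from next column: (-1+2) - 0 = 1, borrow out 1
  col 7: (1 - 1 borrow-in) - 0 → 0 - 0 = 0, borrow out 0
  col 8: (0 - 0 borrow-in) - 0 → 0 - 0 = 0, borrow out 0
  col 9: (0 - 0 borrow-in) - 0 → 0 - 0 = 0, borrow out 0
  col 10: (1 - 0 borrow-in) - 0 → 1 - 0 = 1, borrow out 0
Reading bits MSB→LSB: 10001010010
Strip leading zeros: 10001010010
= 10001010010


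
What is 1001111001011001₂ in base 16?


Group into 4-bit nibbles: 1001111001011001
  1001 = 9
  1110 = E
  0101 = 5
  1001 = 9
= 0x9E59


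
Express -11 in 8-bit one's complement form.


Original: 00001011
Invert all bits:
  bit 0: 0 → 1
  bit 1: 0 → 1
  bit 2: 0 → 1
  bit 3: 0 → 1
  bit 4: 1 → 0
  bit 5: 0 → 1
  bit 6: 1 → 0
  bit 7: 1 → 0
= 11110100


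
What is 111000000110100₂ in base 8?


Group into 3-bit groups: 111000000110100
  111 = 7
  000 = 0
  000 = 0
  110 = 6
  100 = 4
= 0o70064


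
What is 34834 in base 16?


Divide by 16 repeatedly:
34834 ÷ 16 = 2177 remainder 2 (2)
2177 ÷ 16 = 136 remainder 1 (1)
136 ÷ 16 = 8 remainder 8 (8)
8 ÷ 16 = 0 remainder 8 (8)
Reading remainders bottom-up:
= 0x8812


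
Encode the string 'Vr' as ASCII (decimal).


String: 'Vr'  (2 characters)
Per-character ASCII lookup:
  'V': uppercase starts at 65: 'V' = 65 + 21 = 86
  'r': lowercase starts at 97: 'r' = 97 + 17 = 114
= 86 114


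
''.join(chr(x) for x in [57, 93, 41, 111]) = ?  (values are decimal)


Codes (decimal): 57 93 41 111
Per-code ASCII lookup:
  57  (range 48-57: digits, 57 - 48 = 9) → '9'
  93  (special character) → ']'
  41  (special character) → ')'
  111  (range 97-122: lowercase, 111 - 97 = 14) → 'o'
= '9])o'


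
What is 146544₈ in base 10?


Positional values:
Position 0: 4 × 8^0 = 4
Position 1: 4 × 8^1 = 32
Position 2: 5 × 8^2 = 320
Position 3: 6 × 8^3 = 3072
Position 4: 4 × 8^4 = 16384
Position 5: 1 × 8^5 = 32768
Sum = 4 + 32 + 320 + 3072 + 16384 + 32768
= 52580


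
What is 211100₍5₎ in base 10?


Positional values (base 5):
  0 × 5^0 = 0 × 1 = 0
  0 × 5^1 = 0 × 5 = 0
  1 × 5^2 = 1 × 25 = 25
  1 × 5^3 = 1 × 125 = 125
  1 × 5^4 = 1 × 625 = 625
  2 × 5^5 = 2 × 3125 = 6250
Sum = 0 + 0 + 25 + 125 + 625 + 6250
= 7025


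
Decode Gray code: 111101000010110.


Gray code: 111101000010110
MSB stays the same: 1
Each subsequent bit = prev_binary XOR current_gray:
  B[1] = 1 XOR 1 = 0
  B[2] = 0 XOR 1 = 1
  B[3] = 1 XOR 1 = 0
  B[4] = 0 XOR 0 = 0
  B[5] = 0 XOR 1 = 1
  B[6] = 1 XOR 0 = 1
  B[7] = 1 XOR 0 = 1
  B[8] = 1 XOR 0 = 1
  B[9] = 1 XOR 0 = 1
  B[10] = 1 XOR 1 = 0
  B[11] = 0 XOR 0 = 0
  B[12] = 0 XOR 1 = 1
  B[13] = 1 XOR 1 = 0
  B[14] = 0 XOR 0 = 0
= 101001111100100 (21476 decimal)


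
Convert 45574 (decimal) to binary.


Divide by 2 repeatedly:
45574 ÷ 2 = 22787 remainder 0
22787 ÷ 2 = 11393 remainder 1
11393 ÷ 2 = 5696 remainder 1
5696 ÷ 2 = 2848 remainder 0
2848 ÷ 2 = 1424 remainder 0
1424 ÷ 2 = 712 remainder 0
712 ÷ 2 = 356 remainder 0
356 ÷ 2 = 178 remainder 0
178 ÷ 2 = 89 remainder 0
89 ÷ 2 = 44 remainder 1
44 ÷ 2 = 22 remainder 0
22 ÷ 2 = 11 remainder 0
11 ÷ 2 = 5 remainder 1
5 ÷ 2 = 2 remainder 1
2 ÷ 2 = 1 remainder 0
1 ÷ 2 = 0 remainder 1
Reading remainders bottom-up:
= 1011001000000110


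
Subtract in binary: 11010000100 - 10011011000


Align and subtract column by column (LSB to MSB, borrowing when needed):
  11010000100
- 10011011000
  -----------
  col 0: (0 - 0 borrow-in) - 0 → 0 - 0 = 0, borrow out 0
  col 1: (0 - 0 borrow-in) - 0 → 0 - 0 = 0, borrow out 0
  col 2: (1 - 0 borrow-in) - 0 → 1 - 0 = 1, borrow out 0
  col 3: (0 - 0 borrow-in) - 1 → borrow from next column: (0+2) - 1 = 1, borrow out 1
  col 4: (0 - 1 borrow-in) - 1 → borrow from next column: (-1+2) - 1 = 0, borrow out 1
  col 5: (0 - 1 borrow-in) - 0 → borrow from next column: (-1+2) - 0 = 1, borrow out 1
  col 6: (0 - 1 borrow-in) - 1 → borrow from next column: (-1+2) - 1 = 0, borrow out 1
  col 7: (1 - 1 borrow-in) - 1 → borrow from next column: (0+2) - 1 = 1, borrow out 1
  col 8: (0 - 1 borrow-in) - 0 → borrow from next column: (-1+2) - 0 = 1, borrow out 1
  col 9: (1 - 1 borrow-in) - 0 → 0 - 0 = 0, borrow out 0
  col 10: (1 - 0 borrow-in) - 1 → 1 - 1 = 0, borrow out 0
Reading bits MSB→LSB: 00110101100
Strip leading zeros: 110101100
= 110101100


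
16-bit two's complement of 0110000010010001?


Original: 0110000010010001
Step 1 - Invert all bits: 1001111101101110
Step 2 - Add 1: 1001111101101110 + 1
= 1001111101101111 (represents -24721)


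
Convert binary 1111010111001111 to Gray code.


Binary: 1111010111001111
Gray code: G = B XOR (B >> 1)
B >> 1 = 0111101011100111
1111010111001111 XOR 0111101011100111:
  1 XOR 0 = 1
  1 XOR 1 = 0
  1 XOR 1 = 0
  1 XOR 1 = 0
  0 XOR 1 = 1
  1 XOR 0 = 1
  0 XOR 1 = 1
  1 XOR 0 = 1
  1 XOR 1 = 0
  1 XOR 1 = 0
  0 XOR 1 = 1
  0 XOR 0 = 0
  1 XOR 0 = 1
  1 XOR 1 = 0
  1 XOR 1 = 0
  1 XOR 1 = 0
= 1000111100101000


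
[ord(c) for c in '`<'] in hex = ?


String: '`<'  (2 characters)
Per-character ASCII lookup:
  '`': special character: '`' = 96 → 0x60
  '<': special character: '<' = 60 → 0x3C
= 0x60 0x3C


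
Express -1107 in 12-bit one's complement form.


Original: 010001010011
Invert all bits:
  bit 0: 0 → 1
  bit 1: 1 → 0
  bit 2: 0 → 1
  bit 3: 0 → 1
  bit 4: 0 → 1
  bit 5: 1 → 0
  bit 6: 0 → 1
  bit 7: 1 → 0
  bit 8: 0 → 1
  bit 9: 0 → 1
  bit 10: 1 → 0
  bit 11: 1 → 0
= 101110101100


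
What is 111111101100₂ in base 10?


Positional values:
Bit 2: 1 × 2^2 = 4
Bit 3: 1 × 2^3 = 8
Bit 5: 1 × 2^5 = 32
Bit 6: 1 × 2^6 = 64
Bit 7: 1 × 2^7 = 128
Bit 8: 1 × 2^8 = 256
Bit 9: 1 × 2^9 = 512
Bit 10: 1 × 2^10 = 1024
Bit 11: 1 × 2^11 = 2048
Sum = 4 + 8 + 32 + 64 + 128 + 256 + 512 + 1024 + 2048
= 4076


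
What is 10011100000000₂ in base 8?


Group into 3-bit groups: 010011100000000
  010 = 2
  011 = 3
  100 = 4
  000 = 0
  000 = 0
= 0o23400


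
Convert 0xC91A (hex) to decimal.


Positional values:
Position 0: A × 16^0 = 10 × 1 = 10
Position 1: 1 × 16^1 = 1 × 16 = 16
Position 2: 9 × 16^2 = 9 × 256 = 2304
Position 3: C × 16^3 = 12 × 4096 = 49152
Sum = 10 + 16 + 2304 + 49152
= 51482


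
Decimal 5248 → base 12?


Divide by 12 repeatedly:
5248 ÷ 12 = 437 remainder 4
437 ÷ 12 = 36 remainder 5
36 ÷ 12 = 3 remainder 0
3 ÷ 12 = 0 remainder 3
Reading remainders bottom-up:
= 3054


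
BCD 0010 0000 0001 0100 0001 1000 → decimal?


Each 4-bit group → digit:
  0010 → 2
  0000 → 0
  0001 → 1
  0100 → 4
  0001 → 1
  1000 → 8
= 201418


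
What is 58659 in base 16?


Divide by 16 repeatedly:
58659 ÷ 16 = 3666 remainder 3 (3)
3666 ÷ 16 = 229 remainder 2 (2)
229 ÷ 16 = 14 remainder 5 (5)
14 ÷ 16 = 0 remainder 14 (E)
Reading remainders bottom-up:
= 0xE523


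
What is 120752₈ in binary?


Each octal digit → 3 binary bits:
  1 = 001
  2 = 010
  0 = 000
  7 = 111
  5 = 101
  2 = 010
Concatenate: 001 010 000 111 101 010
= 001010000111101010


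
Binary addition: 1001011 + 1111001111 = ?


Align and add column by column (LSB to MSB, carry propagating):
  00001001011
+ 01111001111
  -----------
  col 0: 1 + 1 + 0 (carry in) = 2 → bit 0, carry out 1
  col 1: 1 + 1 + 1 (carry in) = 3 → bit 1, carry out 1
  col 2: 0 + 1 + 1 (carry in) = 2 → bit 0, carry out 1
  col 3: 1 + 1 + 1 (carry in) = 3 → bit 1, carry out 1
  col 4: 0 + 0 + 1 (carry in) = 1 → bit 1, carry out 0
  col 5: 0 + 0 + 0 (carry in) = 0 → bit 0, carry out 0
  col 6: 1 + 1 + 0 (carry in) = 2 → bit 0, carry out 1
  col 7: 0 + 1 + 1 (carry in) = 2 → bit 0, carry out 1
  col 8: 0 + 1 + 1 (carry in) = 2 → bit 0, carry out 1
  col 9: 0 + 1 + 1 (carry in) = 2 → bit 0, carry out 1
  col 10: 0 + 0 + 1 (carry in) = 1 → bit 1, carry out 0
Reading bits MSB→LSB: 10000011010
Strip leading zeros: 10000011010
= 10000011010


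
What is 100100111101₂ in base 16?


Group into 4-bit nibbles: 100100111101
  1001 = 9
  0011 = 3
  1101 = D
= 0x93D


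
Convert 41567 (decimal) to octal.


Divide by 8 repeatedly:
41567 ÷ 8 = 5195 remainder 7
5195 ÷ 8 = 649 remainder 3
649 ÷ 8 = 81 remainder 1
81 ÷ 8 = 10 remainder 1
10 ÷ 8 = 1 remainder 2
1 ÷ 8 = 0 remainder 1
Reading remainders bottom-up:
= 0o121137


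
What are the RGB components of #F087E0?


Hex: #F087E0
R = F0₁₆ = 240
G = 87₁₆ = 135
B = E0₁₆ = 224
= RGB(240, 135, 224)


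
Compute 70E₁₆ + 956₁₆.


Align and add column by column (LSB to MSB, each column mod 16 with carry):
  070E
+ 0956
  ----
  col 0: E(14) + 6(6) + 0 (carry in) = 20 → 4(4), carry out 1
  col 1: 0(0) + 5(5) + 1 (carry in) = 6 → 6(6), carry out 0
  col 2: 7(7) + 9(9) + 0 (carry in) = 16 → 0(0), carry out 1
  col 3: 0(0) + 0(0) + 1 (carry in) = 1 → 1(1), carry out 0
Reading digits MSB→LSB: 1064
Strip leading zeros: 1064
= 0x1064


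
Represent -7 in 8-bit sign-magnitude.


Sign bit: 1 (negative)
Magnitude: 7 = 0000111
= 10000111


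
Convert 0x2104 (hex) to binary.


Each hex digit → 4 binary bits:
  2 = 0010
  1 = 0001
  0 = 0000
  4 = 0100
Concatenate: 0010 0001 0000 0100
= 0010000100000100


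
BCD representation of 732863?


Each digit → 4-bit binary:
  7 → 0111
  3 → 0011
  2 → 0010
  8 → 1000
  6 → 0110
  3 → 0011
= 0111 0011 0010 1000 0110 0011


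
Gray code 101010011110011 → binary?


Gray code: 101010011110011
MSB stays the same: 1
Each subsequent bit = prev_binary XOR current_gray:
  B[1] = 1 XOR 0 = 1
  B[2] = 1 XOR 1 = 0
  B[3] = 0 XOR 0 = 0
  B[4] = 0 XOR 1 = 1
  B[5] = 1 XOR 0 = 1
  B[6] = 1 XOR 0 = 1
  B[7] = 1 XOR 1 = 0
  B[8] = 0 XOR 1 = 1
  B[9] = 1 XOR 1 = 0
  B[10] = 0 XOR 1 = 1
  B[11] = 1 XOR 0 = 1
  B[12] = 1 XOR 0 = 1
  B[13] = 1 XOR 1 = 0
  B[14] = 0 XOR 1 = 1
= 110011101011101 (26461 decimal)


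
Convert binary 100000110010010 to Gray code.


Binary: 100000110010010
Gray code: G = B XOR (B >> 1)
B >> 1 = 010000011001001
100000110010010 XOR 010000011001001:
  1 XOR 0 = 1
  0 XOR 1 = 1
  0 XOR 0 = 0
  0 XOR 0 = 0
  0 XOR 0 = 0
  0 XOR 0 = 0
  1 XOR 0 = 1
  1 XOR 1 = 0
  0 XOR 1 = 1
  0 XOR 0 = 0
  1 XOR 0 = 1
  0 XOR 1 = 1
  0 XOR 0 = 0
  1 XOR 0 = 1
  0 XOR 1 = 1
= 110000101011011


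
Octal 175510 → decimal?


Positional values:
Position 0: 0 × 8^0 = 0
Position 1: 1 × 8^1 = 8
Position 2: 5 × 8^2 = 320
Position 3: 5 × 8^3 = 2560
Position 4: 7 × 8^4 = 28672
Position 5: 1 × 8^5 = 32768
Sum = 0 + 8 + 320 + 2560 + 28672 + 32768
= 64328


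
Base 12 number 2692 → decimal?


Positional values (base 12):
  2 × 12^0 = 2 × 1 = 2
  9 × 12^1 = 9 × 12 = 108
  6 × 12^2 = 6 × 144 = 864
  2 × 12^3 = 2 × 1728 = 3456
Sum = 2 + 108 + 864 + 3456
= 4430


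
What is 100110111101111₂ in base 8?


Group into 3-bit groups: 100110111101111
  100 = 4
  110 = 6
  111 = 7
  101 = 5
  111 = 7
= 0o46757


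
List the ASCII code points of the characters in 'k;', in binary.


String: 'k;'  (2 characters)
Per-character ASCII lookup:
  'k': lowercase starts at 97: 'k' = 97 + 10 = 107 → 1101011
  ';': special character: ';' = 59 → 111011
= 1101011 111011


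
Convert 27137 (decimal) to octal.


Divide by 8 repeatedly:
27137 ÷ 8 = 3392 remainder 1
3392 ÷ 8 = 424 remainder 0
424 ÷ 8 = 53 remainder 0
53 ÷ 8 = 6 remainder 5
6 ÷ 8 = 0 remainder 6
Reading remainders bottom-up:
= 0o65001


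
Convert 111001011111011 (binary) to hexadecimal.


Group into 4-bit nibbles: 0111001011111011
  0111 = 7
  0010 = 2
  1111 = F
  1011 = B
= 0x72FB


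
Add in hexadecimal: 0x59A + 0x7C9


Align and add column by column (LSB to MSB, each column mod 16 with carry):
  059A
+ 07C9
  ----
  col 0: A(10) + 9(9) + 0 (carry in) = 19 → 3(3), carry out 1
  col 1: 9(9) + C(12) + 1 (carry in) = 22 → 6(6), carry out 1
  col 2: 5(5) + 7(7) + 1 (carry in) = 13 → D(13), carry out 0
  col 3: 0(0) + 0(0) + 0 (carry in) = 0 → 0(0), carry out 0
Reading digits MSB→LSB: 0D63
Strip leading zeros: D63
= 0xD63


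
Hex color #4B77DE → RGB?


Hex: #4B77DE
R = 4B₁₆ = 75
G = 77₁₆ = 119
B = DE₁₆ = 222
= RGB(75, 119, 222)


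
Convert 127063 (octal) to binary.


Each octal digit → 3 binary bits:
  1 = 001
  2 = 010
  7 = 111
  0 = 000
  6 = 110
  3 = 011
Concatenate: 001 010 111 000 110 011
= 001010111000110011


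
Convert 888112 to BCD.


Each digit → 4-bit binary:
  8 → 1000
  8 → 1000
  8 → 1000
  1 → 0001
  1 → 0001
  2 → 0010
= 1000 1000 1000 0001 0001 0010


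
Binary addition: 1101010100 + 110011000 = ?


Align and add column by column (LSB to MSB, carry propagating):
  01101010100
+ 00110011000
  -----------
  col 0: 0 + 0 + 0 (carry in) = 0 → bit 0, carry out 0
  col 1: 0 + 0 + 0 (carry in) = 0 → bit 0, carry out 0
  col 2: 1 + 0 + 0 (carry in) = 1 → bit 1, carry out 0
  col 3: 0 + 1 + 0 (carry in) = 1 → bit 1, carry out 0
  col 4: 1 + 1 + 0 (carry in) = 2 → bit 0, carry out 1
  col 5: 0 + 0 + 1 (carry in) = 1 → bit 1, carry out 0
  col 6: 1 + 0 + 0 (carry in) = 1 → bit 1, carry out 0
  col 7: 0 + 1 + 0 (carry in) = 1 → bit 1, carry out 0
  col 8: 1 + 1 + 0 (carry in) = 2 → bit 0, carry out 1
  col 9: 1 + 0 + 1 (carry in) = 2 → bit 0, carry out 1
  col 10: 0 + 0 + 1 (carry in) = 1 → bit 1, carry out 0
Reading bits MSB→LSB: 10011101100
Strip leading zeros: 10011101100
= 10011101100


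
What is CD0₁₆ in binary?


Each hex digit → 4 binary bits:
  C = 1100
  D = 1101
  0 = 0000
Concatenate: 1100 1101 0000
= 110011010000


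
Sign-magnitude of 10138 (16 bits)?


Sign bit: 0 (positive)
Magnitude: 10138 = 010011110011010
= 0010011110011010


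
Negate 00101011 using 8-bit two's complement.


Original: 00101011
Step 1 - Invert all bits: 11010100
Step 2 - Add 1: 11010100 + 1
= 11010101 (represents -43)


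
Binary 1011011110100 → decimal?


Positional values:
Bit 2: 1 × 2^2 = 4
Bit 4: 1 × 2^4 = 16
Bit 5: 1 × 2^5 = 32
Bit 6: 1 × 2^6 = 64
Bit 7: 1 × 2^7 = 128
Bit 9: 1 × 2^9 = 512
Bit 10: 1 × 2^10 = 1024
Bit 12: 1 × 2^12 = 4096
Sum = 4 + 16 + 32 + 64 + 128 + 512 + 1024 + 4096
= 5876


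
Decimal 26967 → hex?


Divide by 16 repeatedly:
26967 ÷ 16 = 1685 remainder 7 (7)
1685 ÷ 16 = 105 remainder 5 (5)
105 ÷ 16 = 6 remainder 9 (9)
6 ÷ 16 = 0 remainder 6 (6)
Reading remainders bottom-up:
= 0x6957


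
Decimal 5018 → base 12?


Divide by 12 repeatedly:
5018 ÷ 12 = 418 remainder 2
418 ÷ 12 = 34 remainder 10
34 ÷ 12 = 2 remainder 10
2 ÷ 12 = 0 remainder 2
Reading remainders bottom-up:
= 2AA2


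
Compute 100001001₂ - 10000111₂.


Align and subtract column by column (LSB to MSB, borrowing when needed):
  100001001
- 010000111
  ---------
  col 0: (1 - 0 borrow-in) - 1 → 1 - 1 = 0, borrow out 0
  col 1: (0 - 0 borrow-in) - 1 → borrow from next column: (0+2) - 1 = 1, borrow out 1
  col 2: (0 - 1 borrow-in) - 1 → borrow from next column: (-1+2) - 1 = 0, borrow out 1
  col 3: (1 - 1 borrow-in) - 0 → 0 - 0 = 0, borrow out 0
  col 4: (0 - 0 borrow-in) - 0 → 0 - 0 = 0, borrow out 0
  col 5: (0 - 0 borrow-in) - 0 → 0 - 0 = 0, borrow out 0
  col 6: (0 - 0 borrow-in) - 0 → 0 - 0 = 0, borrow out 0
  col 7: (0 - 0 borrow-in) - 1 → borrow from next column: (0+2) - 1 = 1, borrow out 1
  col 8: (1 - 1 borrow-in) - 0 → 0 - 0 = 0, borrow out 0
Reading bits MSB→LSB: 010000010
Strip leading zeros: 10000010
= 10000010


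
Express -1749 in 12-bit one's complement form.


Original: 011011010101
Invert all bits:
  bit 0: 0 → 1
  bit 1: 1 → 0
  bit 2: 1 → 0
  bit 3: 0 → 1
  bit 4: 1 → 0
  bit 5: 1 → 0
  bit 6: 0 → 1
  bit 7: 1 → 0
  bit 8: 0 → 1
  bit 9: 1 → 0
  bit 10: 0 → 1
  bit 11: 1 → 0
= 100100101010


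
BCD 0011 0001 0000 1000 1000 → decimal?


Each 4-bit group → digit:
  0011 → 3
  0001 → 1
  0000 → 0
  1000 → 8
  1000 → 8
= 31088


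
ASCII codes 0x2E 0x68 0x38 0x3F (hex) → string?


Codes (hex): 0x2E 0x68 0x38 0x3F
Per-code ASCII lookup:
  0x2E = 46  (special character) → '.'
  0x68 = 104  (range 97-122: lowercase, 104 - 97 = 7) → 'h'
  0x38 = 56  (range 48-57: digits, 56 - 48 = 8) → '8'
  0x3F = 63  (special character) → '?'
= '.h8?'


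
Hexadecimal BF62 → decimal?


Positional values:
Position 0: 2 × 16^0 = 2 × 1 = 2
Position 1: 6 × 16^1 = 6 × 16 = 96
Position 2: F × 16^2 = 15 × 256 = 3840
Position 3: B × 16^3 = 11 × 4096 = 45056
Sum = 2 + 96 + 3840 + 45056
= 48994


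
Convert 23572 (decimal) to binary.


Divide by 2 repeatedly:
23572 ÷ 2 = 11786 remainder 0
11786 ÷ 2 = 5893 remainder 0
5893 ÷ 2 = 2946 remainder 1
2946 ÷ 2 = 1473 remainder 0
1473 ÷ 2 = 736 remainder 1
736 ÷ 2 = 368 remainder 0
368 ÷ 2 = 184 remainder 0
184 ÷ 2 = 92 remainder 0
92 ÷ 2 = 46 remainder 0
46 ÷ 2 = 23 remainder 0
23 ÷ 2 = 11 remainder 1
11 ÷ 2 = 5 remainder 1
5 ÷ 2 = 2 remainder 1
2 ÷ 2 = 1 remainder 0
1 ÷ 2 = 0 remainder 1
Reading remainders bottom-up:
= 101110000010100


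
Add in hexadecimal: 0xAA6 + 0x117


Align and add column by column (LSB to MSB, each column mod 16 with carry):
  0AA6
+ 0117
  ----
  col 0: 6(6) + 7(7) + 0 (carry in) = 13 → D(13), carry out 0
  col 1: A(10) + 1(1) + 0 (carry in) = 11 → B(11), carry out 0
  col 2: A(10) + 1(1) + 0 (carry in) = 11 → B(11), carry out 0
  col 3: 0(0) + 0(0) + 0 (carry in) = 0 → 0(0), carry out 0
Reading digits MSB→LSB: 0BBD
Strip leading zeros: BBD
= 0xBBD


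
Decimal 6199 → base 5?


Divide by 5 repeatedly:
6199 ÷ 5 = 1239 remainder 4
1239 ÷ 5 = 247 remainder 4
247 ÷ 5 = 49 remainder 2
49 ÷ 5 = 9 remainder 4
9 ÷ 5 = 1 remainder 4
1 ÷ 5 = 0 remainder 1
Reading remainders bottom-up:
= 144244


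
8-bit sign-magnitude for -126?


Sign bit: 1 (negative)
Magnitude: 126 = 1111110
= 11111110


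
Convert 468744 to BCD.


Each digit → 4-bit binary:
  4 → 0100
  6 → 0110
  8 → 1000
  7 → 0111
  4 → 0100
  4 → 0100
= 0100 0110 1000 0111 0100 0100


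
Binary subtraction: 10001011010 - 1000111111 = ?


Align and subtract column by column (LSB to MSB, borrowing when needed):
  10001011010
- 01000111111
  -----------
  col 0: (0 - 0 borrow-in) - 1 → borrow from next column: (0+2) - 1 = 1, borrow out 1
  col 1: (1 - 1 borrow-in) - 1 → borrow from next column: (0+2) - 1 = 1, borrow out 1
  col 2: (0 - 1 borrow-in) - 1 → borrow from next column: (-1+2) - 1 = 0, borrow out 1
  col 3: (1 - 1 borrow-in) - 1 → borrow from next column: (0+2) - 1 = 1, borrow out 1
  col 4: (1 - 1 borrow-in) - 1 → borrow from next column: (0+2) - 1 = 1, borrow out 1
  col 5: (0 - 1 borrow-in) - 1 → borrow from next column: (-1+2) - 1 = 0, borrow out 1
  col 6: (1 - 1 borrow-in) - 0 → 0 - 0 = 0, borrow out 0
  col 7: (0 - 0 borrow-in) - 0 → 0 - 0 = 0, borrow out 0
  col 8: (0 - 0 borrow-in) - 0 → 0 - 0 = 0, borrow out 0
  col 9: (0 - 0 borrow-in) - 1 → borrow from next column: (0+2) - 1 = 1, borrow out 1
  col 10: (1 - 1 borrow-in) - 0 → 0 - 0 = 0, borrow out 0
Reading bits MSB→LSB: 01000011011
Strip leading zeros: 1000011011
= 1000011011


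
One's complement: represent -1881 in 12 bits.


Original: 011101011001
Invert all bits:
  bit 0: 0 → 1
  bit 1: 1 → 0
  bit 2: 1 → 0
  bit 3: 1 → 0
  bit 4: 0 → 1
  bit 5: 1 → 0
  bit 6: 0 → 1
  bit 7: 1 → 0
  bit 8: 1 → 0
  bit 9: 0 → 1
  bit 10: 0 → 1
  bit 11: 1 → 0
= 100010100110


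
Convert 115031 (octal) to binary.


Each octal digit → 3 binary bits:
  1 = 001
  1 = 001
  5 = 101
  0 = 000
  3 = 011
  1 = 001
Concatenate: 001 001 101 000 011 001
= 001001101000011001
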